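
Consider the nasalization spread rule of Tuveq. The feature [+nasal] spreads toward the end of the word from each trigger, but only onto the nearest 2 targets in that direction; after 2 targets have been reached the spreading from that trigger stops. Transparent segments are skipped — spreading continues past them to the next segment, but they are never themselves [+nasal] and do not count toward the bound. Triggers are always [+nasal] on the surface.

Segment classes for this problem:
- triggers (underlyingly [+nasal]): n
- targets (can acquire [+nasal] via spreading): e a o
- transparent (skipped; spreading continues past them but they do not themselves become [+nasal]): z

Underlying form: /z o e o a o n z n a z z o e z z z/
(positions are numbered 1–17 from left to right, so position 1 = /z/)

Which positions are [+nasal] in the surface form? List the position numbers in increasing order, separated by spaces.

From /n/ at 7 rightward: 8 /z/ transparent; 9 /n/ is itself a trigger — this domain ends here.
From /n/ at 9 rightward: 10 /a/ → [+nasal]; 11 /z/ transparent; 12 /z/ transparent; 13 /o/ → [+nasal]; bound reached.
Targets with no active source: positions 2 3 4 5 6 14 stay [-nasal].

7 9 10 13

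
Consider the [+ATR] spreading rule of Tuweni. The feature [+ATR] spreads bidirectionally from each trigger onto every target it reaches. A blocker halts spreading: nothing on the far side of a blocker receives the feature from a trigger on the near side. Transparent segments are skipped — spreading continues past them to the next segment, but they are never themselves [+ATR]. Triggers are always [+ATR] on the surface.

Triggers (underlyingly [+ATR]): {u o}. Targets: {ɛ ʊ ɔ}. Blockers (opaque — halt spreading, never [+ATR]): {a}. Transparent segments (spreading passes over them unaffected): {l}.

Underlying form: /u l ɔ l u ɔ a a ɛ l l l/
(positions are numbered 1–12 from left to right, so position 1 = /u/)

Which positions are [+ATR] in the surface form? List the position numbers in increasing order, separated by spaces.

1 3 5 6

From /u/ at 1 rightward: 2 /l/ transparent; 3 /ɔ/ → [+ATR]; 4 /l/ transparent; 5 /u/ is itself a trigger — this domain ends here.
From /u/ at 1 leftward: word edge.
From /u/ at 5 rightward: 6 /ɔ/ → [+ATR]; 7 /a/ blocks.
From /u/ at 5 leftward: 4 /l/ transparent; 3 /ɔ/ → [+ATR]; 2 /l/ transparent; 1 /u/ is itself a trigger — this domain ends here.
Target with no active source: position 9 stays [-ATR].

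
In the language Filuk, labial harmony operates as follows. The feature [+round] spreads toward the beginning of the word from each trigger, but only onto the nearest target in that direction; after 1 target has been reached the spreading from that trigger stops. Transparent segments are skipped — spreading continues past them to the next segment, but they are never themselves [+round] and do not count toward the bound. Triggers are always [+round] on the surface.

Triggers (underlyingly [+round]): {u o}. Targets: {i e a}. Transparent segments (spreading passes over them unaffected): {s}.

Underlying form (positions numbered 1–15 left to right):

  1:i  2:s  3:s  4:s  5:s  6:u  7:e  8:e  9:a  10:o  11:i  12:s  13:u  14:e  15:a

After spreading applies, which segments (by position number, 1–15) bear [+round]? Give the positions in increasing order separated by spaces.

1 6 9 10 11 13

From /u/ at 6 leftward: 5 /s/ transparent; 4 /s/ transparent; 3 /s/ transparent; 2 /s/ transparent; 1 /i/ → [+round]; bound reached.
From /o/ at 10 leftward: 9 /a/ → [+round]; bound reached.
From /u/ at 13 leftward: 12 /s/ transparent; 11 /i/ → [+round]; bound reached.
Targets with no active source: positions 7 8 14 15 stay [-round].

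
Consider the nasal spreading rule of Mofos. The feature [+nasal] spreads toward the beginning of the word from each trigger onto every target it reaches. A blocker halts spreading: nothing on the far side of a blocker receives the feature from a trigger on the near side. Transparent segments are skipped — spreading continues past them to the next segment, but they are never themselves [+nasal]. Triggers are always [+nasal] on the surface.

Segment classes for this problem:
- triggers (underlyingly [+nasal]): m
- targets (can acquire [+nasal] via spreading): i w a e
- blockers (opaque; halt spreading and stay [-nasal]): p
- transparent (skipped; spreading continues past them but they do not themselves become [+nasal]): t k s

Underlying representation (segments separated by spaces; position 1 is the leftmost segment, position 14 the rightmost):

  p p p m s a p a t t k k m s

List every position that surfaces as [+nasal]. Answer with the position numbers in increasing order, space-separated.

From /m/ at 4 leftward: 3 /p/ blocks.
From /m/ at 13 leftward: 12 /k/ transparent; 11 /k/ transparent; 10 /t/ transparent; 9 /t/ transparent; 8 /a/ → [+nasal]; 7 /p/ blocks.
Target with no active source: position 6 stays [-nasal].

4 8 13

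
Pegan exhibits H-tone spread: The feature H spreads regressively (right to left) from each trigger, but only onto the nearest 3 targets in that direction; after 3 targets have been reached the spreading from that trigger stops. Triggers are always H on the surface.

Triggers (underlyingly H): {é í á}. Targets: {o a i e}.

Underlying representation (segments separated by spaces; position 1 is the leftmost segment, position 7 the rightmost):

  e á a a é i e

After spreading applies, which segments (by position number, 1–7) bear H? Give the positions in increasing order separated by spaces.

1 2 3 4 5

From /á/ at 2 leftward: 1 /e/ → H; word edge.
From /é/ at 5 leftward: 4 /a/ → H; 3 /a/ → H; 2 /á/ is itself a trigger — this domain ends here.
Targets with no active source: positions 6 7 stay [-high tone].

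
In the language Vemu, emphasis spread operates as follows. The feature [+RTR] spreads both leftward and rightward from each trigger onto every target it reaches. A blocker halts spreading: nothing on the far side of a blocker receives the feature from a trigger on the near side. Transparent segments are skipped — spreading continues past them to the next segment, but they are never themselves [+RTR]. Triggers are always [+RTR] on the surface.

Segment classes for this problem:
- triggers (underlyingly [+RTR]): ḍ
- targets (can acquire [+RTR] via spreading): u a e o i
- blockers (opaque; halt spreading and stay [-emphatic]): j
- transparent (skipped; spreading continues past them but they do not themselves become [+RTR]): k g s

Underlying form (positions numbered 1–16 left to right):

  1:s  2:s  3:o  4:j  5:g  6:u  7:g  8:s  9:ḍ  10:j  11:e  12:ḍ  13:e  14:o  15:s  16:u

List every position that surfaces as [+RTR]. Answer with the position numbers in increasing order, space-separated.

6 9 11 12 13 14 16

From /ḍ/ at 9 rightward: 10 /j/ blocks.
From /ḍ/ at 9 leftward: 8 /s/ transparent; 7 /g/ transparent; 6 /u/ → [+RTR]; 5 /g/ transparent; 4 /j/ blocks.
From /ḍ/ at 12 rightward: 13 /e/ → [+RTR]; 14 /o/ → [+RTR]; 15 /s/ transparent; 16 /u/ → [+RTR]; word edge.
From /ḍ/ at 12 leftward: 11 /e/ → [+RTR]; 10 /j/ blocks.
Target with no active source: position 3 stays [-emphatic].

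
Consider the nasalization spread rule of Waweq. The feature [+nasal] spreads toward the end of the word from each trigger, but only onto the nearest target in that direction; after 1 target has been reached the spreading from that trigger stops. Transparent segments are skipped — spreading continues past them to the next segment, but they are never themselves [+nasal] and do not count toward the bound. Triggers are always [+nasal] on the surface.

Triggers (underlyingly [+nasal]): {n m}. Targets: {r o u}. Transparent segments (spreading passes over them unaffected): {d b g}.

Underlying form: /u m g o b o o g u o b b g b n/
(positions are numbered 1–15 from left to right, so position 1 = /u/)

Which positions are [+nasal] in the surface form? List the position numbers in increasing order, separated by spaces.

2 4 15

From /m/ at 2 rightward: 3 /g/ transparent; 4 /o/ → [+nasal]; bound reached.
From /n/ at 15 rightward: word edge.
Targets with no active source: positions 1 6 7 9 10 stay [-nasal].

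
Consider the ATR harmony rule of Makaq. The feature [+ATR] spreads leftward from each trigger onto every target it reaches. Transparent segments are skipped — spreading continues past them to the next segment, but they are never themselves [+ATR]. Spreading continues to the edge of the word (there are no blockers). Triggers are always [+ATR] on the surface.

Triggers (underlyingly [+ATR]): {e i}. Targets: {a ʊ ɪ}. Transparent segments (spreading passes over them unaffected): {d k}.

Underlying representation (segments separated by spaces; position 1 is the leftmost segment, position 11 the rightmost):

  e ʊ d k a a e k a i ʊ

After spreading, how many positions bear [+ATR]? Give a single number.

7

From /e/ at 1 leftward: word edge.
From /e/ at 7 leftward: 6 /a/ → [+ATR]; 5 /a/ → [+ATR]; 4 /k/ transparent; 3 /d/ transparent; 2 /ʊ/ → [+ATR]; 1 /e/ is itself a trigger — this domain ends here.
From /i/ at 10 leftward: 9 /a/ → [+ATR]; 8 /k/ transparent; 7 /e/ is itself a trigger — this domain ends here.
Target with no active source: position 11 stays [-ATR].
[+ATR] positions on the surface: 1 2 5 6 7 9 10.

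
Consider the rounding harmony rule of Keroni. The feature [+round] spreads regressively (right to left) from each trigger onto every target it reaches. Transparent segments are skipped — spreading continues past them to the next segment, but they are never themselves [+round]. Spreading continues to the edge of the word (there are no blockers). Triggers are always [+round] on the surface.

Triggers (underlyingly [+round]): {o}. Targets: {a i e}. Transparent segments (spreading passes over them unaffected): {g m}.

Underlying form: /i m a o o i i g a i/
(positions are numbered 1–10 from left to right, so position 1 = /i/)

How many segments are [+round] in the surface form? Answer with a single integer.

From /o/ at 4 leftward: 3 /a/ → [+round]; 2 /m/ transparent; 1 /i/ → [+round]; word edge.
From /o/ at 5 leftward: 4 /o/ is itself a trigger — this domain ends here.
Targets with no active source: positions 6 7 9 10 stay [-round].
[+round] positions on the surface: 1 3 4 5.

4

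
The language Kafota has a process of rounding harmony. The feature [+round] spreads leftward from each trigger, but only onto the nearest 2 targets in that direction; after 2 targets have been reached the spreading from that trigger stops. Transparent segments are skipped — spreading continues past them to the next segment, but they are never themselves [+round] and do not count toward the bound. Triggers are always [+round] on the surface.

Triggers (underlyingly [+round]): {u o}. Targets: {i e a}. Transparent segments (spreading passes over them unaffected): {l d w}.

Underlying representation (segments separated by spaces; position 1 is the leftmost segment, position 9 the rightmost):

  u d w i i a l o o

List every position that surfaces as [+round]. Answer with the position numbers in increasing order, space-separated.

From /u/ at 1 leftward: word edge.
From /o/ at 8 leftward: 7 /l/ transparent; 6 /a/ → [+round]; 5 /i/ → [+round]; bound reached.
From /o/ at 9 leftward: 8 /o/ is itself a trigger — this domain ends here.
Target with no active source: position 4 stays [-round].

1 5 6 8 9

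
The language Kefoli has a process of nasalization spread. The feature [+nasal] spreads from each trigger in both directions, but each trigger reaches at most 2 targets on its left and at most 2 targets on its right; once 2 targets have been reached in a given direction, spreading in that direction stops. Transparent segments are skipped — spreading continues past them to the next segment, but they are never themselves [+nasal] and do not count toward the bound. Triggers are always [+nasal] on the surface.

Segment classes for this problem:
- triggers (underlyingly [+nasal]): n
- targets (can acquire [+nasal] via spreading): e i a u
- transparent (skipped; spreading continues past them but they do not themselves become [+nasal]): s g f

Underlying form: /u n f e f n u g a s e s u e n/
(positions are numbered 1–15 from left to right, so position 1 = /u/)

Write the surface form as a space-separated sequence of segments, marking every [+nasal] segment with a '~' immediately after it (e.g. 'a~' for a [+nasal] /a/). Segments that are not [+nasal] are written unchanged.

u~ n~ f e~ f n~ u~ g a~ s e s u~ e~ n~

From /n/ at 2 rightward: 3 /f/ transparent; 4 /e/ → [+nasal]; 5 /f/ transparent; 6 /n/ is itself a trigger — this domain ends here.
From /n/ at 2 leftward: 1 /u/ → [+nasal]; word edge.
From /n/ at 6 rightward: 7 /u/ → [+nasal]; 8 /g/ transparent; 9 /a/ → [+nasal]; bound reached.
From /n/ at 6 leftward: 5 /f/ transparent; 4 /e/ → [+nasal]; 3 /f/ transparent; 2 /n/ is itself a trigger — this domain ends here.
From /n/ at 15 rightward: word edge.
From /n/ at 15 leftward: 14 /e/ → [+nasal]; 13 /u/ → [+nasal]; bound reached.
Target with no active source: position 11 stays [-nasal].
[+nasal] positions on the surface: 1 2 4 6 7 9 13 14 15.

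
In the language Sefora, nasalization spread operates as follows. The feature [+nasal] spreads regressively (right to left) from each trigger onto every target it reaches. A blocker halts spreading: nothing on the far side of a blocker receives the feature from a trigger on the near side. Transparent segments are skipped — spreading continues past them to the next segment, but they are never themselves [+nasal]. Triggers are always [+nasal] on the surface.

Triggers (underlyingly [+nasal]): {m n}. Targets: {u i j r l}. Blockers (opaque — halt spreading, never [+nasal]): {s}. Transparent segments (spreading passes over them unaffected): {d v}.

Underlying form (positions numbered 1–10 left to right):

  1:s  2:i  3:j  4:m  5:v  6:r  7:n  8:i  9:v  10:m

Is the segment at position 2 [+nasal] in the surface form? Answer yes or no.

From /m/ at 4 leftward: 3 /j/ → [+nasal]; 2 /i/ → [+nasal]; 1 /s/ blocks.
From /n/ at 7 leftward: 6 /r/ → [+nasal]; 5 /v/ transparent; 4 /m/ is itself a trigger — this domain ends here.
From /m/ at 10 leftward: 9 /v/ transparent; 8 /i/ → [+nasal]; 7 /n/ is itself a trigger — this domain ends here.
[+nasal] positions on the surface: 2 3 4 6 7 8 10.

yes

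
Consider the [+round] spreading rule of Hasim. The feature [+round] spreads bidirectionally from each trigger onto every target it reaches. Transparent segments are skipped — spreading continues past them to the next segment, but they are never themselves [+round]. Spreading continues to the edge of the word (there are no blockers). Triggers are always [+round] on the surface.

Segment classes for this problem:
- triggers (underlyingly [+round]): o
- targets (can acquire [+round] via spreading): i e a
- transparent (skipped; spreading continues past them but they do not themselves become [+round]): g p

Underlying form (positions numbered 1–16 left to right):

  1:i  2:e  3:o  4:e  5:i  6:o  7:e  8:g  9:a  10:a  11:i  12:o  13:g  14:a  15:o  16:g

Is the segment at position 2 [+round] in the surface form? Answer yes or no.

yes

From /o/ at 3 rightward: 4 /e/ → [+round]; 5 /i/ → [+round]; 6 /o/ is itself a trigger — this domain ends here.
From /o/ at 3 leftward: 2 /e/ → [+round]; 1 /i/ → [+round]; word edge.
From /o/ at 6 rightward: 7 /e/ → [+round]; 8 /g/ transparent; 9 /a/ → [+round]; 10 /a/ → [+round]; 11 /i/ → [+round]; 12 /o/ is itself a trigger — this domain ends here.
From /o/ at 6 leftward: 5 /i/ → [+round]; 4 /e/ → [+round]; 3 /o/ is itself a trigger — this domain ends here.
From /o/ at 12 rightward: 13 /g/ transparent; 14 /a/ → [+round]; 15 /o/ is itself a trigger — this domain ends here.
From /o/ at 12 leftward: 11 /i/ → [+round]; 10 /a/ → [+round]; 9 /a/ → [+round]; 8 /g/ transparent; 7 /e/ → [+round]; 6 /o/ is itself a trigger — this domain ends here.
From /o/ at 15 rightward: 16 /g/ transparent; word edge.
From /o/ at 15 leftward: 14 /a/ → [+round]; 13 /g/ transparent; 12 /o/ is itself a trigger — this domain ends here.
[+round] positions on the surface: 1 2 3 4 5 6 7 9 10 11 12 14 15.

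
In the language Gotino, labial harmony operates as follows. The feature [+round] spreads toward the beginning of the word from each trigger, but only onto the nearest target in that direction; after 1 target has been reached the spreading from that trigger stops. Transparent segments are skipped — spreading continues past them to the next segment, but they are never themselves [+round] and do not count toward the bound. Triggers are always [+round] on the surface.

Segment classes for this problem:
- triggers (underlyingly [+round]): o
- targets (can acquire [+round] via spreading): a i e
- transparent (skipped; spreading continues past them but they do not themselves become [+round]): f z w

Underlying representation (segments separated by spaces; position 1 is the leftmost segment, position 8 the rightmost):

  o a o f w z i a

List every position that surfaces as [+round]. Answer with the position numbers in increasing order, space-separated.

1 2 3

From /o/ at 1 leftward: word edge.
From /o/ at 3 leftward: 2 /a/ → [+round]; bound reached.
Targets with no active source: positions 7 8 stay [-round].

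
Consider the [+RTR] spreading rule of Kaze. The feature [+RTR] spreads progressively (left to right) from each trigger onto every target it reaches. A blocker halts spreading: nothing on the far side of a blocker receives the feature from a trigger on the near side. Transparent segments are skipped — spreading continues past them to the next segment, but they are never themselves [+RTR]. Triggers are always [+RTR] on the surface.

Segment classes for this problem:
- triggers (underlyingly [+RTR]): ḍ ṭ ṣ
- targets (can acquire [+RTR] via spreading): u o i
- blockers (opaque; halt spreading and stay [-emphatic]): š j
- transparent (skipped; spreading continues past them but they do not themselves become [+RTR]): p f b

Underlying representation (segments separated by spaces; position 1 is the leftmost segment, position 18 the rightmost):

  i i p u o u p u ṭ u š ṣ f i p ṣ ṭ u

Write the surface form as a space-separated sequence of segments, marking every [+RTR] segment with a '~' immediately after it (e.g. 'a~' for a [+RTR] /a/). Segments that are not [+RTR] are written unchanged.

i i p u o u p u ṭ~ u~ š ṣ~ f i~ p ṣ~ ṭ~ u~

From /ṭ/ at 9 rightward: 10 /u/ → [+RTR]; 11 /š/ blocks.
From /ṣ/ at 12 rightward: 13 /f/ transparent; 14 /i/ → [+RTR]; 15 /p/ transparent; 16 /ṣ/ is itself a trigger — this domain ends here.
From /ṣ/ at 16 rightward: 17 /ṭ/ is itself a trigger — this domain ends here.
From /ṭ/ at 17 rightward: 18 /u/ → [+RTR]; word edge.
Targets with no active source: positions 1 2 4 5 6 8 stay [-emphatic].
[+RTR] positions on the surface: 9 10 12 14 16 17 18.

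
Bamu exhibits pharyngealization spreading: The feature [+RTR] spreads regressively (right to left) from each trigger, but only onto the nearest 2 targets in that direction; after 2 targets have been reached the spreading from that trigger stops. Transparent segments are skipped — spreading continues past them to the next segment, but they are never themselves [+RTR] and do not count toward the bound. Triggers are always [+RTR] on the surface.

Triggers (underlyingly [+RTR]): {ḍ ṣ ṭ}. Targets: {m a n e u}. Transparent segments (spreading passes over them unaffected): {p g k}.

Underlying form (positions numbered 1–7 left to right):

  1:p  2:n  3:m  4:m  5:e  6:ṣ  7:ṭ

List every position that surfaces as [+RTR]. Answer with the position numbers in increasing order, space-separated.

From /ṣ/ at 6 leftward: 5 /e/ → [+RTR]; 4 /m/ → [+RTR]; bound reached.
From /ṭ/ at 7 leftward: 6 /ṣ/ is itself a trigger — this domain ends here.
Targets with no active source: positions 2 3 stay [-emphatic].

4 5 6 7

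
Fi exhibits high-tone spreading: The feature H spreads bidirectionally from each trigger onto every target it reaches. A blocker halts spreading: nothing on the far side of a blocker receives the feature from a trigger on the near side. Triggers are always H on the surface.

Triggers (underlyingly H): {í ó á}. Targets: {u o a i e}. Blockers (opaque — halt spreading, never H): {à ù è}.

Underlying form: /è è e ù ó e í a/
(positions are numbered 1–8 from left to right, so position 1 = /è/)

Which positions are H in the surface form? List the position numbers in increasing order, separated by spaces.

5 6 7 8

From /ó/ at 5 rightward: 6 /e/ → H; 7 /í/ is itself a trigger — this domain ends here.
From /ó/ at 5 leftward: 4 /ù/ blocks.
From /í/ at 7 rightward: 8 /a/ → H; word edge.
From /í/ at 7 leftward: 6 /e/ → H; 5 /ó/ is itself a trigger — this domain ends here.
Target with no active source: position 3 stays [-high tone].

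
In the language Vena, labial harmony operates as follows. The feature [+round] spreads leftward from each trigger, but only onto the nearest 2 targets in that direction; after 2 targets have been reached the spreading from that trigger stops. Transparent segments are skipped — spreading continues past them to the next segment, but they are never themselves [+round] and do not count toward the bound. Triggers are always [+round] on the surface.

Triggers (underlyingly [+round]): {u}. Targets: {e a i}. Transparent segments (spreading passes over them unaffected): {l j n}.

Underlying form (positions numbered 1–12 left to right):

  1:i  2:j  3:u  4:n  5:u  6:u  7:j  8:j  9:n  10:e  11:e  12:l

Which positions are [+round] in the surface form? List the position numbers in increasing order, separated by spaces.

1 3 5 6

From /u/ at 3 leftward: 2 /j/ transparent; 1 /i/ → [+round]; word edge.
From /u/ at 5 leftward: 4 /n/ transparent; 3 /u/ is itself a trigger — this domain ends here.
From /u/ at 6 leftward: 5 /u/ is itself a trigger — this domain ends here.
Targets with no active source: positions 10 11 stay [-round].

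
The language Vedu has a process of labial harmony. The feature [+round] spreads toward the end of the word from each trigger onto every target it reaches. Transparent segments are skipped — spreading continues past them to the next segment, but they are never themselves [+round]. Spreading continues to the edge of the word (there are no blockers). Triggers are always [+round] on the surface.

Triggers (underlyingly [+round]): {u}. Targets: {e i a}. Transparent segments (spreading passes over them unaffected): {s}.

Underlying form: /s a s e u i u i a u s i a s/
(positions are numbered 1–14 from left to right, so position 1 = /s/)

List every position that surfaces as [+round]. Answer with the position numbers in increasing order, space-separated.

5 6 7 8 9 10 12 13

From /u/ at 5 rightward: 6 /i/ → [+round]; 7 /u/ is itself a trigger — this domain ends here.
From /u/ at 7 rightward: 8 /i/ → [+round]; 9 /a/ → [+round]; 10 /u/ is itself a trigger — this domain ends here.
From /u/ at 10 rightward: 11 /s/ transparent; 12 /i/ → [+round]; 13 /a/ → [+round]; 14 /s/ transparent; word edge.
Targets with no active source: positions 2 4 stay [-round].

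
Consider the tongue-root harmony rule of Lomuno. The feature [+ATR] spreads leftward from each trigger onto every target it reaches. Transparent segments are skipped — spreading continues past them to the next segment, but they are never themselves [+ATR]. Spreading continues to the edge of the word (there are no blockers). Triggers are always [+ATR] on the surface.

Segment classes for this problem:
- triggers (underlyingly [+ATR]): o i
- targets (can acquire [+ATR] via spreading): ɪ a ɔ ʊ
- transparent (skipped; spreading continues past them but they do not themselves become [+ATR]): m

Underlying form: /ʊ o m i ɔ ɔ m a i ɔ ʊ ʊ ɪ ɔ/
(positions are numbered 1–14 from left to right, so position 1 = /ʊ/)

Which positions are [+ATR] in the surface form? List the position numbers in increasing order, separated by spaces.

From /o/ at 2 leftward: 1 /ʊ/ → [+ATR]; word edge.
From /i/ at 4 leftward: 3 /m/ transparent; 2 /o/ is itself a trigger — this domain ends here.
From /i/ at 9 leftward: 8 /a/ → [+ATR]; 7 /m/ transparent; 6 /ɔ/ → [+ATR]; 5 /ɔ/ → [+ATR]; 4 /i/ is itself a trigger — this domain ends here.
Targets with no active source: positions 10 11 12 13 14 stay [-ATR].

1 2 4 5 6 8 9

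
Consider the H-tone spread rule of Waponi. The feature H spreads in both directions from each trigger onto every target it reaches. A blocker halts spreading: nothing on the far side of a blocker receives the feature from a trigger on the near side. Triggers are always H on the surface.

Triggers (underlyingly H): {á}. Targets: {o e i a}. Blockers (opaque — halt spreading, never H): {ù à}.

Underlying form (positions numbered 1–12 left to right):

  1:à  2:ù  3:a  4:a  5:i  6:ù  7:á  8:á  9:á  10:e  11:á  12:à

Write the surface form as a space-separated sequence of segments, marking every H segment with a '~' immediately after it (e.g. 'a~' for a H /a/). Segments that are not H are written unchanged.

à ù a a i ù á~ á~ á~ e~ á~ à

From /á/ at 7 rightward: 8 /á/ is itself a trigger — this domain ends here.
From /á/ at 7 leftward: 6 /ù/ blocks.
From /á/ at 8 rightward: 9 /á/ is itself a trigger — this domain ends here.
From /á/ at 8 leftward: 7 /á/ is itself a trigger — this domain ends here.
From /á/ at 9 rightward: 10 /e/ → H; 11 /á/ is itself a trigger — this domain ends here.
From /á/ at 9 leftward: 8 /á/ is itself a trigger — this domain ends here.
From /á/ at 11 rightward: 12 /à/ blocks.
From /á/ at 11 leftward: 10 /e/ → H; 9 /á/ is itself a trigger — this domain ends here.
Targets with no active source: positions 3 4 5 stay [-high tone].
H positions on the surface: 7 8 9 10 11.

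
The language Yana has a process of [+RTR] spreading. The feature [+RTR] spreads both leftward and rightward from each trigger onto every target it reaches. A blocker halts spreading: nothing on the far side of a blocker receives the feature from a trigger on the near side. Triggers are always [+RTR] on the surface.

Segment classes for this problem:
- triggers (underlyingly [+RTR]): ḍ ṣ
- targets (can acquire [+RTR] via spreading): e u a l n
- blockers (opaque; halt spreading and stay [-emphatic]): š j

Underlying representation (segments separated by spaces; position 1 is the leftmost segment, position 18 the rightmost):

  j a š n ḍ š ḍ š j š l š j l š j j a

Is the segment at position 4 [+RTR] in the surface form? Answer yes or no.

From /ḍ/ at 5 rightward: 6 /š/ blocks.
From /ḍ/ at 5 leftward: 4 /n/ → [+RTR]; 3 /š/ blocks.
From /ḍ/ at 7 rightward: 8 /š/ blocks.
From /ḍ/ at 7 leftward: 6 /š/ blocks.
Targets with no active source: positions 2 11 14 18 stay [-emphatic].
[+RTR] positions on the surface: 4 5 7.

yes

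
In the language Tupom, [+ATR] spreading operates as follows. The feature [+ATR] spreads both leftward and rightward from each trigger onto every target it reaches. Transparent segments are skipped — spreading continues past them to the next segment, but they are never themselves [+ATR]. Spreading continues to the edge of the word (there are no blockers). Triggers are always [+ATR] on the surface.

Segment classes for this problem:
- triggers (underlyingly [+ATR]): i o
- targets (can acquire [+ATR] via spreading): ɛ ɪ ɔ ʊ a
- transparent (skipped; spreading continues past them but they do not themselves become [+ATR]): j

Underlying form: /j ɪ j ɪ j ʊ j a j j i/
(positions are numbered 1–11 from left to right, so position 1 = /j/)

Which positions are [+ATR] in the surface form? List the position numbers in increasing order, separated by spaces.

From /i/ at 11 rightward: word edge.
From /i/ at 11 leftward: 10 /j/ transparent; 9 /j/ transparent; 8 /a/ → [+ATR]; 7 /j/ transparent; 6 /ʊ/ → [+ATR]; 5 /j/ transparent; 4 /ɪ/ → [+ATR]; 3 /j/ transparent; 2 /ɪ/ → [+ATR]; 1 /j/ transparent; word edge.

2 4 6 8 11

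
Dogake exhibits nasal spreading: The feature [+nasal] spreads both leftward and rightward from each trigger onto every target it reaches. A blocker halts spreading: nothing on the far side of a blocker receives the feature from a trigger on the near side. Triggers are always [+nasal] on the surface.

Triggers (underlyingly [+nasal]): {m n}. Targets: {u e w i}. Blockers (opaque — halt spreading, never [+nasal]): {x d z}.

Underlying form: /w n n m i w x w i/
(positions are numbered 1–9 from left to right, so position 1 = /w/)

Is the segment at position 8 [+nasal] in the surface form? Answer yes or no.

no

From /n/ at 2 rightward: 3 /n/ is itself a trigger — this domain ends here.
From /n/ at 2 leftward: 1 /w/ → [+nasal]; word edge.
From /n/ at 3 rightward: 4 /m/ is itself a trigger — this domain ends here.
From /n/ at 3 leftward: 2 /n/ is itself a trigger — this domain ends here.
From /m/ at 4 rightward: 5 /i/ → [+nasal]; 6 /w/ → [+nasal]; 7 /x/ blocks.
From /m/ at 4 leftward: 3 /n/ is itself a trigger — this domain ends here.
Targets with no active source: positions 8 9 stay [-nasal].
[+nasal] positions on the surface: 1 2 3 4 5 6.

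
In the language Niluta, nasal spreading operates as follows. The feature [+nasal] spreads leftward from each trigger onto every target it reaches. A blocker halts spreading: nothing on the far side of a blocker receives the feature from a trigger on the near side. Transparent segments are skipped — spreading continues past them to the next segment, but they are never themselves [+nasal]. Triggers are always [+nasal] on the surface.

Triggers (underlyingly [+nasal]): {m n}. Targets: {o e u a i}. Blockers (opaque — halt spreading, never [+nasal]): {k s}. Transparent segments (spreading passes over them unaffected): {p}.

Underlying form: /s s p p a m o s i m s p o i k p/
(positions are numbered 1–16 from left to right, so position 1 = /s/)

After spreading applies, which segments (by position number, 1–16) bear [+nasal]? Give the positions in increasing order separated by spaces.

5 6 9 10

From /m/ at 6 leftward: 5 /a/ → [+nasal]; 4 /p/ transparent; 3 /p/ transparent; 2 /s/ blocks.
From /m/ at 10 leftward: 9 /i/ → [+nasal]; 8 /s/ blocks.
Targets with no active source: positions 7 13 14 stay [-nasal].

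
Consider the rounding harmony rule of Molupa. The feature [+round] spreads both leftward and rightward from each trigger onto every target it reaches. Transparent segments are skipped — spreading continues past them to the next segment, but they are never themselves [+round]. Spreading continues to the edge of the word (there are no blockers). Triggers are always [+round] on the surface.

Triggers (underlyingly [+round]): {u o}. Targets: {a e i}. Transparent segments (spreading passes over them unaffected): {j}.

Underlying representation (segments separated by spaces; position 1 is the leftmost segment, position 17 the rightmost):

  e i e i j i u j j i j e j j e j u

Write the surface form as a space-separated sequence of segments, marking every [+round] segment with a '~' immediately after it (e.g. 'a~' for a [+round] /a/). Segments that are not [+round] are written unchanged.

From /u/ at 7 rightward: 8 /j/ transparent; 9 /j/ transparent; 10 /i/ → [+round]; 11 /j/ transparent; 12 /e/ → [+round]; 13 /j/ transparent; 14 /j/ transparent; 15 /e/ → [+round]; 16 /j/ transparent; 17 /u/ is itself a trigger — this domain ends here.
From /u/ at 7 leftward: 6 /i/ → [+round]; 5 /j/ transparent; 4 /i/ → [+round]; 3 /e/ → [+round]; 2 /i/ → [+round]; 1 /e/ → [+round]; word edge.
From /u/ at 17 rightward: word edge.
From /u/ at 17 leftward: 16 /j/ transparent; 15 /e/ → [+round]; 14 /j/ transparent; 13 /j/ transparent; 12 /e/ → [+round]; 11 /j/ transparent; 10 /i/ → [+round]; 9 /j/ transparent; 8 /j/ transparent; 7 /u/ is itself a trigger — this domain ends here.
[+round] positions on the surface: 1 2 3 4 6 7 10 12 15 17.

e~ i~ e~ i~ j i~ u~ j j i~ j e~ j j e~ j u~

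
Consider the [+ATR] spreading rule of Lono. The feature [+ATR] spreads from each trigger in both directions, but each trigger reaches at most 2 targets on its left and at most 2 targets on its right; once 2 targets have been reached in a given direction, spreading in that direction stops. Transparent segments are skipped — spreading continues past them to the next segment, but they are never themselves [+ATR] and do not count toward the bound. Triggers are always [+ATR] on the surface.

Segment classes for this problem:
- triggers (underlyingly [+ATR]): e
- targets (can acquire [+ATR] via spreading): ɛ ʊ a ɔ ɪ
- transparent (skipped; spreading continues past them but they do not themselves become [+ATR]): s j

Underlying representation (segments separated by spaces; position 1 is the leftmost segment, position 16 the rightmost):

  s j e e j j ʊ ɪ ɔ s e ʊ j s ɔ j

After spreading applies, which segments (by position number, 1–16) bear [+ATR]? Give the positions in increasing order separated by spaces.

3 4 7 8 9 11 12 15

From /e/ at 3 rightward: 4 /e/ is itself a trigger — this domain ends here.
From /e/ at 3 leftward: 2 /j/ transparent; 1 /s/ transparent; word edge.
From /e/ at 4 rightward: 5 /j/ transparent; 6 /j/ transparent; 7 /ʊ/ → [+ATR]; 8 /ɪ/ → [+ATR]; bound reached.
From /e/ at 4 leftward: 3 /e/ is itself a trigger — this domain ends here.
From /e/ at 11 rightward: 12 /ʊ/ → [+ATR]; 13 /j/ transparent; 14 /s/ transparent; 15 /ɔ/ → [+ATR]; bound reached.
From /e/ at 11 leftward: 10 /s/ transparent; 9 /ɔ/ → [+ATR]; 8 /ɪ/ → [+ATR]; bound reached.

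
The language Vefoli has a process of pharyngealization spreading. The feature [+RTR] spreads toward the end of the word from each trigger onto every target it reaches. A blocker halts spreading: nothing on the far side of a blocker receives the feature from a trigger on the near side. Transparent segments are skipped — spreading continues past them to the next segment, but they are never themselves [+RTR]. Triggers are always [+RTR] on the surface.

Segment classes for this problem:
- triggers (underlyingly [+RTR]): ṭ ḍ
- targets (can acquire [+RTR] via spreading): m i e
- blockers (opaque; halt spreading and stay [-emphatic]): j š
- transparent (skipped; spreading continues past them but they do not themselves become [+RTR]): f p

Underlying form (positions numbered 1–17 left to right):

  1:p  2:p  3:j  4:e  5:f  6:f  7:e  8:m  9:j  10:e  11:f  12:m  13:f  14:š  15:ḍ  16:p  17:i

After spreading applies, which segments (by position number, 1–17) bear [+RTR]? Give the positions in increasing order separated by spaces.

15 17

From /ḍ/ at 15 rightward: 16 /p/ transparent; 17 /i/ → [+RTR]; word edge.
Targets with no active source: positions 4 7 8 10 12 stay [-emphatic].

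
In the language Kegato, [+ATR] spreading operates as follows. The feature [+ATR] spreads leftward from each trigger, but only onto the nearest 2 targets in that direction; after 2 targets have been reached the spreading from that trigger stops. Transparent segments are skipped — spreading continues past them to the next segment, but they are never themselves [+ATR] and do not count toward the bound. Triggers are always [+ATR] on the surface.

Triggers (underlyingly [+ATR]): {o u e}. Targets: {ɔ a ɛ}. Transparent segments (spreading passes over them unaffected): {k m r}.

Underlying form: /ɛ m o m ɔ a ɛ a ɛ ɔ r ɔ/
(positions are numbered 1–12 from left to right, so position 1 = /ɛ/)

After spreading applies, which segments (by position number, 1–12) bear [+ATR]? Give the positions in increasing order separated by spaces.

From /o/ at 3 leftward: 2 /m/ transparent; 1 /ɛ/ → [+ATR]; word edge.
Targets with no active source: positions 5 6 7 8 9 10 12 stay [-ATR].

1 3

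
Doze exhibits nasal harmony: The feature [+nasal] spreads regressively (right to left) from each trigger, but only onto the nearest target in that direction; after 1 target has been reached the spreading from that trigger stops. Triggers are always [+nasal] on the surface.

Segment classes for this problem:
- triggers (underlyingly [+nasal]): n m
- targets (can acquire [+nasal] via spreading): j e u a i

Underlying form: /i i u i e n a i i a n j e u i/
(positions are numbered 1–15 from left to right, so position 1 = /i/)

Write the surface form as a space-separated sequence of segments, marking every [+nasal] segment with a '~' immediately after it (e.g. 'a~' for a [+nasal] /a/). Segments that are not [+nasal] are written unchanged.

From /n/ at 6 leftward: 5 /e/ → [+nasal]; bound reached.
From /n/ at 11 leftward: 10 /a/ → [+nasal]; bound reached.
Targets with no active source: positions 1 2 3 4 7 8 9 12 13 14 15 stay [-nasal].
[+nasal] positions on the surface: 5 6 10 11.

i i u i e~ n~ a i i a~ n~ j e u i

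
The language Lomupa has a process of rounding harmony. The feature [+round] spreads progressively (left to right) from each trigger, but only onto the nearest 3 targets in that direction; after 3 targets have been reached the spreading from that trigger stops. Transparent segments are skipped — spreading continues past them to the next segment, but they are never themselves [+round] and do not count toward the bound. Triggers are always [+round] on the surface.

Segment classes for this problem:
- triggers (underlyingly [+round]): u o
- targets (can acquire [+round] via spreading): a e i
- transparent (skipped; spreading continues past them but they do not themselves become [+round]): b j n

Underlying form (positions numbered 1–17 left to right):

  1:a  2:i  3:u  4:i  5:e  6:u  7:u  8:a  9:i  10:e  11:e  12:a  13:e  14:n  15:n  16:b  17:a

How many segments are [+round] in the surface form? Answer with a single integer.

8

From /u/ at 3 rightward: 4 /i/ → [+round]; 5 /e/ → [+round]; 6 /u/ is itself a trigger — this domain ends here.
From /u/ at 6 rightward: 7 /u/ is itself a trigger — this domain ends here.
From /u/ at 7 rightward: 8 /a/ → [+round]; 9 /i/ → [+round]; 10 /e/ → [+round]; bound reached.
Targets with no active source: positions 1 2 11 12 13 17 stay [-round].
[+round] positions on the surface: 3 4 5 6 7 8 9 10.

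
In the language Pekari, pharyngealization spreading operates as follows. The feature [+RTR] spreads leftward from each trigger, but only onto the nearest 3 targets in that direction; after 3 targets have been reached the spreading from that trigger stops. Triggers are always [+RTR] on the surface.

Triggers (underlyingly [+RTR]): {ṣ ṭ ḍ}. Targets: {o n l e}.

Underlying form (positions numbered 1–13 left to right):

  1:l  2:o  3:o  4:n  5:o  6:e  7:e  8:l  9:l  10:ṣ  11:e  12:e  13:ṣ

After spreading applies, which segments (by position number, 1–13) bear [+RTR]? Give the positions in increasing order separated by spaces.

From /ṣ/ at 10 leftward: 9 /l/ → [+RTR]; 8 /l/ → [+RTR]; 7 /e/ → [+RTR]; bound reached.
From /ṣ/ at 13 leftward: 12 /e/ → [+RTR]; 11 /e/ → [+RTR]; 10 /ṣ/ is itself a trigger — this domain ends here.
Targets with no active source: positions 1 2 3 4 5 6 stay [-emphatic].

7 8 9 10 11 12 13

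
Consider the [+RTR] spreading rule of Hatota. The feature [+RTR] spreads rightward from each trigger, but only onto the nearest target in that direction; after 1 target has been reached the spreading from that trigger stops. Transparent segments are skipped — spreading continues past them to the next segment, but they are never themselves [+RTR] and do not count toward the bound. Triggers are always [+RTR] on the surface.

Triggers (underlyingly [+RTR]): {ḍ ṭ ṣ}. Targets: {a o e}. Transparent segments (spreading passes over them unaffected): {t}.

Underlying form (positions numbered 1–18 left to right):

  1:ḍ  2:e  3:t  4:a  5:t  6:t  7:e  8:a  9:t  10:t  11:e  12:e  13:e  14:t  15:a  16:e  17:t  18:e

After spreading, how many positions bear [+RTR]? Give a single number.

From /ḍ/ at 1 rightward: 2 /e/ → [+RTR]; bound reached.
Targets with no active source: positions 4 7 8 11 12 13 15 16 18 stay [-emphatic].
[+RTR] positions on the surface: 1 2.

2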